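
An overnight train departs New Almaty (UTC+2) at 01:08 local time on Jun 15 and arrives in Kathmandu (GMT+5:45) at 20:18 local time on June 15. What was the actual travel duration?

Departure in UTC: 01:08 − 2:00 = 23:08 on Jun 14.
Arrival in UTC: 20:18 − 5:45 = 14:33 on Jun 15.
Elapsed = 14:33 − 23:08 (+1 day) = 15 hours 25 minutes.

15 hours 25 minutes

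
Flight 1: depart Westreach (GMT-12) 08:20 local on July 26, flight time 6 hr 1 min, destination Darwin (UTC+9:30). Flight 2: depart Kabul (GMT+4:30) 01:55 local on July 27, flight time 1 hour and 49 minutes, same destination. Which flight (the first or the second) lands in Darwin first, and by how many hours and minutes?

the second, by 3 hours 7 minutes

Flight 1 in UTC: 08:20 + 12:00 = 20:20 on Jul 26.
+6 hours 1 minute → arrive 02:21 UTC on Jul 27.
Flight 2 in UTC: 01:55 − 4:30 = 21:25 on Jul 26.
+1 hour 49 minutes → arrive 23:14 UTC on Jul 26.
Flight 2 lands earlier by 3 hours 7 minutes.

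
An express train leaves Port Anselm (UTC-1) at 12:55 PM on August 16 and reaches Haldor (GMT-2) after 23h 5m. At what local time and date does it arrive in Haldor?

11:00 AM on August 17

Haldor is 1:00 behind Port Anselm.
After 23 hours and 5 minutes it is 12:00 PM (Aug 17) in Port Anselm.
Shift by the zone difference: 12:00 PM − 1:00 = 11:00 AM on Aug 17 in Haldor.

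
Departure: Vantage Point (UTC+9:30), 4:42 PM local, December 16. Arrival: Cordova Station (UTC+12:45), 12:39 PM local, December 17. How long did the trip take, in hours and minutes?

16 hours 42 minutes

Departure in UTC: 4:42 PM − 9:30 = 7:12 AM on Dec 16.
Arrival in UTC: 12:39 PM − 12:45 = 11:54 PM on Dec 16.
Elapsed = 11:54 PM − 7:12 AM = 16 hours 42 minutes.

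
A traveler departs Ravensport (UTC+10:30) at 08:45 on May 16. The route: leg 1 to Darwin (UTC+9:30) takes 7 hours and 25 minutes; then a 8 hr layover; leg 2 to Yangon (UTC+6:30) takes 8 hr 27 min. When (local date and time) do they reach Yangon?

Convert departure to UTC: 08:45 − 10:30 = 22:15 UTC on May 15.
Add 7 hours and 25 minutes leg 1 → 05:40 UTC (May 16).
Add 8 hours layover in Darwin → 13:40 UTC.
Add 8 hours and 27 minutes leg 2 → 22:07 UTC.
Yangon is UTC+6:30, so local arrival = 22:07 + 6:30 = 04:37 on May 17.

04:37 on May 17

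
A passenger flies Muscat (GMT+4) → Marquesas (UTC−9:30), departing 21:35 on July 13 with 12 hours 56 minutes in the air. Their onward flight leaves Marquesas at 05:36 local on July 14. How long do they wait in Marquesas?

Convert departure to UTC: 21:35 − 4:00 = 17:35 UTC on Jul 13.
Add 12 hours and 56 minutes flight time → 06:31 UTC (Jul 14).
Marquesas is UTC−9:30, so local arrival = 06:31 − 9:30 = 21:01 on Jul 13.
Layover = 05:36 − 21:01 (+1 day) = 8 hours 35 minutes.

8 hours 35 minutes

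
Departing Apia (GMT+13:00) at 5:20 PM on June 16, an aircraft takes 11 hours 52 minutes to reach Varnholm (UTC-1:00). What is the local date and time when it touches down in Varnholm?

Varnholm is 14:00 behind Apia.
After 11 hours 52 minutes it is 5:12 AM (Jun 17) in Apia.
Shift by the zone difference: 5:12 AM − 14:00 = 3:12 PM on Jun 16 in Varnholm.

3:12 PM on June 16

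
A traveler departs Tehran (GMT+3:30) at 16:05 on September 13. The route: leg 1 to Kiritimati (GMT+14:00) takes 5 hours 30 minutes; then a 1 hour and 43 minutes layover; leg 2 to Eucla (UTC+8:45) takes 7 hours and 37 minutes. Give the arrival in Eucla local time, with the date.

12:10 on September 14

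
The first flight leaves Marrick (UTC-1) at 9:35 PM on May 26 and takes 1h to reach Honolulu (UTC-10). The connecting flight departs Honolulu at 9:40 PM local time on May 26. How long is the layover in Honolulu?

8 hours 5 minutes

Convert departure to UTC: 9:35 PM + 1:00 = 10:35 PM UTC on May 26.
Add 1 hour flight time → 11:35 PM UTC.
Honolulu is UTC−10:00, so local arrival = 11:35 PM − 10:00 = 1:35 PM on May 26.
Layover = 9:40 PM − 1:35 PM = 8 hours 5 minutes.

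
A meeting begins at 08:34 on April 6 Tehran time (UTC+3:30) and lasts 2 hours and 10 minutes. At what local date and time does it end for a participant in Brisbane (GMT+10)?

17:14 on April 6

Convert start to UTC: 08:34 − 3:30 = 05:04 UTC on Apr 6.
Add 2 hours and 10 minutes duration → 07:14 UTC.
Brisbane is UTC+10:00, so local end time = 07:14 + 10:00 = 17:14 on Apr 6.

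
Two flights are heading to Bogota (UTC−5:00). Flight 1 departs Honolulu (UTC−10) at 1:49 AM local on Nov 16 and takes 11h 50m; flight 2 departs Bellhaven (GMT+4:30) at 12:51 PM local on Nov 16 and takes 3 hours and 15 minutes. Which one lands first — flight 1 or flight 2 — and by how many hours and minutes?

Flight 1 in UTC: 1:49 AM + 10:00 = 11:49 AM on Nov 16.
+11 hours 50 minutes → arrive 11:39 PM UTC on Nov 16.
Flight 2 in UTC: 12:51 PM − 4:30 = 8:21 AM on Nov 16.
+3 hours 15 minutes → arrive 11:36 AM UTC on Nov 16.
Flight 2 lands earlier by 12 hours 3 minutes.

the second, by 12 hours 3 minutes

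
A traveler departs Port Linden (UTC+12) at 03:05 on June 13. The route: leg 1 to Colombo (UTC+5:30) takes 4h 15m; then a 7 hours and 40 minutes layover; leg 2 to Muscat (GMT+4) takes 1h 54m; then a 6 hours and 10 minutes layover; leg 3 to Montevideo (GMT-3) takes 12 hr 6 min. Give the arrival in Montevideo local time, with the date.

Convert departure to UTC: 03:05 − 12:00 = 15:05 UTC on Jun 12.
Add 4 hours and 15 minutes leg 1 → 19:20 UTC.
Add 7 hours and 40 minutes layover in Colombo → 03:00 UTC (Jun 13).
Add 1 hour and 54 minutes leg 2 → 04:54 UTC.
Add 6 hours and 10 minutes layover in Muscat → 11:04 UTC.
Add 12 hours and 6 minutes leg 3 → 23:10 UTC.
Montevideo is UTC−3:00, so local arrival = 23:10 − 3:00 = 20:10 on Jun 13.

20:10 on Jun 13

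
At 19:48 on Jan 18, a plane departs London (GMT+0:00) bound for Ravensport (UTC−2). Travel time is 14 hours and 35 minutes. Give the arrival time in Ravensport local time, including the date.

08:23 on January 19

London is at UTC+0, so departure is already 19:48 UTC on Jan 18.
Add 14 hours 35 minutes travel time → 10:23 UTC (Jan 19).
Ravensport is UTC−2:00, so local arrival = 10:23 − 2:00 = 08:23 on Jan 19.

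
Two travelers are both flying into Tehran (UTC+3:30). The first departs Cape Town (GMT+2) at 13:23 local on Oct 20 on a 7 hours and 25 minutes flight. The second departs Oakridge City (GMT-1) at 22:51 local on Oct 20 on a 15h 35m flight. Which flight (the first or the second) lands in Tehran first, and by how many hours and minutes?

the first, by 20 hours 38 minutes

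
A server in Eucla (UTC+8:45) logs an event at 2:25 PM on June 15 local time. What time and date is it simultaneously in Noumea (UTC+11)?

In UTC: 2:25 PM − 8:45 = 5:40 AM on Jun 15.
Noumea is UTC+11:00: 5:40 AM + 11:00 = 4:40 PM on Jun 15.

4:40 PM on Jun 15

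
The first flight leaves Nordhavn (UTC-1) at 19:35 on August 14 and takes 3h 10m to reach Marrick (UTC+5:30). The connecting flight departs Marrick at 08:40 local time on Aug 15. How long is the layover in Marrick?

Convert departure to UTC: 19:35 + 1:00 = 20:35 UTC on Aug 14.
Add 3 hours 10 minutes flight time → 23:45 UTC.
Marrick is UTC+5:30, so local arrival = 23:45 + 5:30 = 05:15 on Aug 15.
Layover = 08:40 − 05:15 = 3 hours 25 minutes.

3 hours 25 minutes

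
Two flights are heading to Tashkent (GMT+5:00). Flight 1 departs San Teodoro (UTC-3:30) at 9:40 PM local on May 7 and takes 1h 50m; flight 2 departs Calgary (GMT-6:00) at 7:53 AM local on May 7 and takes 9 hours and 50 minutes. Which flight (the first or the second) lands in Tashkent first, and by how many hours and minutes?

Flight 1 in UTC: 9:40 PM + 3:30 = 1:10 AM on May 8.
+1 hour and 50 minutes → arrive 3:00 AM UTC on May 8.
Flight 2 in UTC: 7:53 AM + 6:00 = 1:53 PM on May 7.
+9 hours and 50 minutes → arrive 11:43 PM UTC on May 7.
Flight 2 lands earlier by 3 hours 17 minutes.

the second, by 3 hours 17 minutes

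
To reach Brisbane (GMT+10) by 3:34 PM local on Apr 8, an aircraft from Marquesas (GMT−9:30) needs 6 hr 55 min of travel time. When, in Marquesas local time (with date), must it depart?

1:09 PM on Apr 7

Target arrival in UTC: 3:34 PM − 10:00 = 5:34 AM on Apr 8.
Subtract 6 hours 55 minutes → departure 10:39 PM UTC on Apr 7.
Marquesas is UTC−9:30: 10:39 PM − 9:30 = 1:09 PM on Apr 7.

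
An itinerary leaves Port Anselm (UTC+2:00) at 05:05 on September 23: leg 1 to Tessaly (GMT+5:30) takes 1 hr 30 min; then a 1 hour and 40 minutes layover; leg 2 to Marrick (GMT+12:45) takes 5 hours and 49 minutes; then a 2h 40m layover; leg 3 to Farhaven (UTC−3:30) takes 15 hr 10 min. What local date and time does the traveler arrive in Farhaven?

02:24 on Sep 24

Convert departure to UTC: 05:05 − 2:00 = 03:05 UTC on Sep 23.
Add 1 hour 30 minutes leg 1 → 04:35 UTC.
Add 1 hour 40 minutes layover in Tessaly → 06:15 UTC.
Add 5 hours and 49 minutes leg 2 → 12:04 UTC.
Add 2 hours 40 minutes layover in Marrick → 14:44 UTC.
Add 15 hours and 10 minutes leg 3 → 05:54 UTC (Sep 24).
Farhaven is UTC−3:30, so local arrival = 05:54 − 3:30 = 02:24 on Sep 24.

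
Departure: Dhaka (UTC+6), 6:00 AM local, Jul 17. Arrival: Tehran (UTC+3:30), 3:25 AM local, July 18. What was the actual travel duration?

23 hours 55 minutes

Departure in UTC: 6:00 AM − 6:00 = 12:00 AM on Jul 17.
Arrival in UTC: 3:25 AM − 3:30 = 11:55 PM on Jul 17.
Elapsed = 11:55 PM − 12:00 AM = 23 hours 55 minutes.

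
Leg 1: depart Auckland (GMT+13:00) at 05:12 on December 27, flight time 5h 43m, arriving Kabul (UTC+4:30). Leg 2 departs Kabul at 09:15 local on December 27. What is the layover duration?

Convert departure to UTC: 05:12 − 13:00 = 16:12 UTC on Dec 26.
Add 5 hours and 43 minutes flight time → 21:55 UTC.
Kabul is UTC+4:30, so local arrival = 21:55 + 4:30 = 02:25 on Dec 27.
Layover = 09:15 − 02:25 = 6 hours 50 minutes.

6 hours 50 minutes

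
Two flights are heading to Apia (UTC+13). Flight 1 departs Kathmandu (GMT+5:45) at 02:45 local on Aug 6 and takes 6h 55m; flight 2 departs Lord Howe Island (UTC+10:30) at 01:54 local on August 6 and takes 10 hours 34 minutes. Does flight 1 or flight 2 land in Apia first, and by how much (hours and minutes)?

the second, by 1 hour 57 minutes

Flight 1 in UTC: 02:45 − 5:45 = 21:00 on Aug 5.
+6 hours 55 minutes → arrive 03:55 UTC on Aug 6.
Flight 2 in UTC: 01:54 − 10:30 = 15:24 on Aug 5.
+10 hours and 34 minutes → arrive 01:58 UTC on Aug 6.
Flight 2 lands earlier by 1 hour 57 minutes.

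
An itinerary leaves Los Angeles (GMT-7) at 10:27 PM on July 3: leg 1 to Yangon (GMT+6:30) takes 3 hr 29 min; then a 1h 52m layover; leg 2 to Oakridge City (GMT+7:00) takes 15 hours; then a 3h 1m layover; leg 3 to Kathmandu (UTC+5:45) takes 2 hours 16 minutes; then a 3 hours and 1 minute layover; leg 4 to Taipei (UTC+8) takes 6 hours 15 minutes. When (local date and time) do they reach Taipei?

Convert departure to UTC: 10:27 PM + 7:00 = 5:27 AM UTC on Jul 4.
Add 3 hours and 29 minutes leg 1 → 8:56 AM UTC.
Add 1 hour 52 minutes layover in Yangon → 10:48 AM UTC.
Add 15 hours leg 2 → 1:48 AM UTC (Jul 5).
Add 3 hours and 1 minute layover in Oakridge City → 4:49 AM UTC.
Add 2 hours and 16 minutes leg 3 → 7:05 AM UTC.
Add 3 hours and 1 minute layover in Kathmandu → 10:06 AM UTC.
Add 6 hours 15 minutes leg 4 → 4:21 PM UTC.
Taipei is UTC+8:00, so local arrival = 4:21 PM + 8:00 = 12:21 AM on Jul 6.

12:21 AM on July 6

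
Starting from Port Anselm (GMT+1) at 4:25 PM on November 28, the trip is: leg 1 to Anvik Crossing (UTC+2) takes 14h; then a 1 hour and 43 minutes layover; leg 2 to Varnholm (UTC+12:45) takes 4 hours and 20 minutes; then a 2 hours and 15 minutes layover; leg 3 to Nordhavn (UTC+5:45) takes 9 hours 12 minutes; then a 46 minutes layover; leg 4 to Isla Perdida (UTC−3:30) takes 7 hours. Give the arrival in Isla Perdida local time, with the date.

3:11 AM on November 30

Convert departure to UTC: 4:25 PM − 1:00 = 3:25 PM UTC on Nov 28.
Add 14 hours leg 1 → 5:25 AM UTC (Nov 29).
Add 1 hour and 43 minutes layover in Anvik Crossing → 7:08 AM UTC.
Add 4 hours and 20 minutes leg 2 → 11:28 AM UTC.
Add 2 hours and 15 minutes layover in Varnholm → 1:43 PM UTC.
Add 9 hours and 12 minutes leg 3 → 10:55 PM UTC.
Add 46 minutes layover in Nordhavn → 11:41 PM UTC.
Add 7 hours leg 4 → 6:41 AM UTC (Nov 30).
Isla Perdida is UTC−3:30, so local arrival = 6:41 AM − 3:30 = 3:11 AM on Nov 30.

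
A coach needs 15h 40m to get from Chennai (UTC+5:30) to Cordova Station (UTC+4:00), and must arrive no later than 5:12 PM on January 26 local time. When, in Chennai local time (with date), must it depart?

3:02 AM on January 26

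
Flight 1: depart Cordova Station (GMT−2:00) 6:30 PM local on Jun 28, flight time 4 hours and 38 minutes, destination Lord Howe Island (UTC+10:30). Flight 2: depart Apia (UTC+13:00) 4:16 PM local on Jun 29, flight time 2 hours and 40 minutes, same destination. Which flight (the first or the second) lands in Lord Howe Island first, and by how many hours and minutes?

Flight 1 in UTC: 6:30 PM + 2:00 = 8:30 PM on Jun 28.
+4 hours and 38 minutes → arrive 1:08 AM UTC on Jun 29.
Flight 2 in UTC: 4:16 PM − 13:00 = 3:16 AM on Jun 29.
+2 hours 40 minutes → arrive 5:56 AM UTC on Jun 29.
Flight 1 lands earlier by 4 hours 48 minutes.

the first, by 4 hours 48 minutes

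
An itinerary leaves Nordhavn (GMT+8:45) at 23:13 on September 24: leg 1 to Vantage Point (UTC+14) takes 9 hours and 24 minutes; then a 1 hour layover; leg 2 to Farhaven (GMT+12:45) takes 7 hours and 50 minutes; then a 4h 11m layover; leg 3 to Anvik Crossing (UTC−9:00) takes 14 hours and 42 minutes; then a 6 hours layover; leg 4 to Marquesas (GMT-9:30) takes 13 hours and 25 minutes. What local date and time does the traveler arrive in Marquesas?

Convert departure to UTC: 23:13 − 8:45 = 14:28 UTC on Sep 24.
Add 9 hours 24 minutes leg 1 → 23:52 UTC.
Add 1 hour layover in Vantage Point → 00:52 UTC (Sep 25).
Add 7 hours and 50 minutes leg 2 → 08:42 UTC.
Add 4 hours 11 minutes layover in Farhaven → 12:53 UTC.
Add 14 hours 42 minutes leg 3 → 03:35 UTC (Sep 26).
Add 6 hours layover in Anvik Crossing → 09:35 UTC.
Add 13 hours and 25 minutes leg 4 → 23:00 UTC.
Marquesas is UTC−9:30, so local arrival = 23:00 − 9:30 = 13:30 on Sep 26.

13:30 on Sep 26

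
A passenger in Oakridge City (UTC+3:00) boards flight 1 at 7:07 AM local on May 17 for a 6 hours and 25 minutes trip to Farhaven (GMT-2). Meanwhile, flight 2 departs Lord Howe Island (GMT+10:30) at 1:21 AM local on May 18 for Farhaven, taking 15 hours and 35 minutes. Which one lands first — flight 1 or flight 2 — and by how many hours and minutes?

the first, by 19 hours 54 minutes

Flight 1 in UTC: 7:07 AM − 3:00 = 4:07 AM on May 17.
+6 hours 25 minutes → arrive 10:32 AM UTC on May 17.
Flight 2 in UTC: 1:21 AM − 10:30 = 2:51 PM on May 17.
+15 hours 35 minutes → arrive 6:26 AM UTC on May 18.
Flight 1 lands earlier by 19 hours 54 minutes.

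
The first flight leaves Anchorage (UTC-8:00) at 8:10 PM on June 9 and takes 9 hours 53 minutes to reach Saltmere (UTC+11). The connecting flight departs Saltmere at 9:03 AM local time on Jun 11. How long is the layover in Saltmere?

8 hours

Convert departure to UTC: 8:10 PM + 8:00 = 4:10 AM UTC on Jun 10.
Add 9 hours and 53 minutes flight time → 2:03 PM UTC.
Saltmere is UTC+11:00, so local arrival = 2:03 PM + 11:00 = 1:03 AM on Jun 11.
Layover = 9:03 AM − 1:03 AM = 8 hours.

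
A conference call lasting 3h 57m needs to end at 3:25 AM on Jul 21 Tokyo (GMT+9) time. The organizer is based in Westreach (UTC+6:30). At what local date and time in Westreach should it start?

Target end time in UTC: 3:25 AM − 9:00 = 6:25 PM on Jul 20.
Subtract 3 hours and 57 minutes → start 2:28 PM UTC on Jul 20.
Westreach is UTC+6:30: 2:28 PM + 6:30 = 8:58 PM on Jul 20.

8:58 PM on July 20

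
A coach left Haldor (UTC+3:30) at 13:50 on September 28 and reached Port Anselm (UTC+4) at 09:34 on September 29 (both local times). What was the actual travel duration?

19 hours 14 minutes

Departure in UTC: 13:50 − 3:30 = 10:20 on Sep 28.
Arrival in UTC: 09:34 − 4:00 = 05:34 on Sep 29.
Elapsed = 05:34 − 10:20 (+1 day) = 19 hours 14 minutes.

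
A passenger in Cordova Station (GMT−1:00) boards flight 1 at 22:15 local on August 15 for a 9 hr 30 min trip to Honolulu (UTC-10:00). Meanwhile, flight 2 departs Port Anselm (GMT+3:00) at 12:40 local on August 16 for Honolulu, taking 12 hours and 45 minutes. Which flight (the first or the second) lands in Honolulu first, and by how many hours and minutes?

the first, by 13 hours 40 minutes

Flight 1 in UTC: 22:15 + 1:00 = 23:15 on Aug 15.
+9 hours and 30 minutes → arrive 08:45 UTC on Aug 16.
Flight 2 in UTC: 12:40 − 3:00 = 09:40 on Aug 16.
+12 hours and 45 minutes → arrive 22:25 UTC on Aug 16.
Flight 1 lands earlier by 13 hours 40 minutes.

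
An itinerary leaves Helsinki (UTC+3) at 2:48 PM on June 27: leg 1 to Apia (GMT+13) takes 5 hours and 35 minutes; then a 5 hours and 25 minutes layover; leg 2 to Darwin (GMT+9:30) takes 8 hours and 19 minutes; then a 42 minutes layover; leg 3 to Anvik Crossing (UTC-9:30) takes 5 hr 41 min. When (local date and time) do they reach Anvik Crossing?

4:00 AM on Jun 28

Convert departure to UTC: 2:48 PM − 3:00 = 11:48 AM UTC on Jun 27.
Add 5 hours 35 minutes leg 1 → 5:23 PM UTC.
Add 5 hours 25 minutes layover in Apia → 10:48 PM UTC.
Add 8 hours and 19 minutes leg 2 → 7:07 AM UTC (Jun 28).
Add 42 minutes layover in Darwin → 7:49 AM UTC.
Add 5 hours 41 minutes leg 3 → 1:30 PM UTC.
Anvik Crossing is UTC−9:30, so local arrival = 1:30 PM − 9:30 = 4:00 AM on Jun 28.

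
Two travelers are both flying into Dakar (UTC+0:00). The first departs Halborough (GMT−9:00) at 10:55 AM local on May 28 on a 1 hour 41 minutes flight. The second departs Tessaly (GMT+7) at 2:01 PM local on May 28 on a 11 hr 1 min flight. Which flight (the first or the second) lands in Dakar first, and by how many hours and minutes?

Flight 1 in UTC: 10:55 AM + 9:00 = 7:55 PM on May 28.
+1 hour and 41 minutes → arrive 9:36 PM UTC on May 28.
Flight 2 in UTC: 2:01 PM − 7:00 = 7:01 AM on May 28.
+11 hours 1 minute → arrive 6:02 PM UTC on May 28.
Flight 2 lands earlier by 3 hours 34 minutes.

the second, by 3 hours 34 minutes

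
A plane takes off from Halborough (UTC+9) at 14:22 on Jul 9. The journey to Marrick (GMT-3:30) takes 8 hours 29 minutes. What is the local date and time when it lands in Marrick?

10:21 on July 9

Convert departure to UTC: 14:22 − 9:00 = 05:22 UTC on Jul 9.
Add 8 hours 29 minutes travel time → 13:51 UTC.
Marrick is UTC−3:30, so local arrival = 13:51 − 3:30 = 10:21 on Jul 9.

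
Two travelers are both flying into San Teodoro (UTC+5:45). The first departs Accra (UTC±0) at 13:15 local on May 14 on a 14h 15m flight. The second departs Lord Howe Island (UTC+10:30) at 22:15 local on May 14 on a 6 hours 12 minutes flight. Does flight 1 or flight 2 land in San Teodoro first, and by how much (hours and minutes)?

the second, by 9 hours 33 minutes

Flight 1 departs at 13:15 UTC (May 14).
+14 hours 15 minutes → arrive 03:30 UTC on May 15.
Flight 2 in UTC: 22:15 − 10:30 = 11:45 on May 14.
+6 hours 12 minutes → arrive 17:57 UTC on May 14.
Flight 2 lands earlier by 9 hours 33 minutes.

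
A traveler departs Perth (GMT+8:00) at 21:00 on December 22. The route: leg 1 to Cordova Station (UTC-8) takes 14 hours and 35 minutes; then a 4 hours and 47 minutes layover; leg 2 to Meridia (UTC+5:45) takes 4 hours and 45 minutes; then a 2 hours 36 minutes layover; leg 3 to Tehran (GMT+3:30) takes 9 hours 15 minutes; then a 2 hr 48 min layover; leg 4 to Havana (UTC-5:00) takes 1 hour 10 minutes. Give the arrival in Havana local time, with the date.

23:56 on Dec 23

Convert departure to UTC: 21:00 − 8:00 = 13:00 UTC on Dec 22.
Add 14 hours and 35 minutes leg 1 → 03:35 UTC (Dec 23).
Add 4 hours 47 minutes layover in Cordova Station → 08:22 UTC.
Add 4 hours 45 minutes leg 2 → 13:07 UTC.
Add 2 hours and 36 minutes layover in Meridia → 15:43 UTC.
Add 9 hours and 15 minutes leg 3 → 00:58 UTC (Dec 24).
Add 2 hours 48 minutes layover in Tehran → 03:46 UTC.
Add 1 hour 10 minutes leg 4 → 04:56 UTC.
Havana is UTC−5:00, so local arrival = 04:56 − 5:00 = 23:56 on Dec 23.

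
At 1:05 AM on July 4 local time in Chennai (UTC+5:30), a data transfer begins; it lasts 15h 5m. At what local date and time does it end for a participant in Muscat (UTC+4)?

Muscat is 1:30 behind Chennai.
After 15 hours 5 minutes it is 4:10 PM in Chennai.
Shift by the zone difference: 4:10 PM − 1:30 = 2:40 PM on Jul 4 in Muscat.

2:40 PM on July 4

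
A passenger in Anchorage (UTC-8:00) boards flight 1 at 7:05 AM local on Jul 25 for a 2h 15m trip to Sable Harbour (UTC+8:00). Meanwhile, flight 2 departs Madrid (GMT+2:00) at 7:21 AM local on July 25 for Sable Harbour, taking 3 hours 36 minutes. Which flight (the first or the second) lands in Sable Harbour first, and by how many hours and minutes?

Flight 1 in UTC: 7:05 AM + 8:00 = 3:05 PM on Jul 25.
+2 hours 15 minutes → arrive 5:20 PM UTC on Jul 25.
Flight 2 in UTC: 7:21 AM − 2:00 = 5:21 AM on Jul 25.
+3 hours 36 minutes → arrive 8:57 AM UTC on Jul 25.
Flight 2 lands earlier by 8 hours 23 minutes.

the second, by 8 hours 23 minutes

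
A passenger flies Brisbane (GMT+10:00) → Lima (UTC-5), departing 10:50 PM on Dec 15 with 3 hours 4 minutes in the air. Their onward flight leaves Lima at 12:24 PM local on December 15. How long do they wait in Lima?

Convert departure to UTC: 10:50 PM − 10:00 = 12:50 PM UTC on Dec 15.
Add 3 hours and 4 minutes flight time → 3:54 PM UTC.
Lima is UTC−5:00, so local arrival = 3:54 PM − 5:00 = 10:54 AM on Dec 15.
Layover = 12:24 PM − 10:54 AM = 1 hour 30 minutes.

1 hour 30 minutes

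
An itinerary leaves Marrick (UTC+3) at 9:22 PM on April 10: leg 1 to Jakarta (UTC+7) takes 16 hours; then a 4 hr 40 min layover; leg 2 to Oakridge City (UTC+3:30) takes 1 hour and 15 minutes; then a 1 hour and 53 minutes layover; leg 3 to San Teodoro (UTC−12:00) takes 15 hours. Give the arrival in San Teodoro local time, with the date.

Convert departure to UTC: 9:22 PM − 3:00 = 6:22 PM UTC on Apr 10.
Add 16 hours leg 1 → 10:22 AM UTC (Apr 11).
Add 4 hours and 40 minutes layover in Jakarta → 3:02 PM UTC.
Add 1 hour and 15 minutes leg 2 → 4:17 PM UTC.
Add 1 hour and 53 minutes layover in Oakridge City → 6:10 PM UTC.
Add 15 hours leg 3 → 9:10 AM UTC (Apr 12).
San Teodoro is UTC−12:00, so local arrival = 9:10 AM − 12:00 = 9:10 PM on Apr 11.

9:10 PM on Apr 11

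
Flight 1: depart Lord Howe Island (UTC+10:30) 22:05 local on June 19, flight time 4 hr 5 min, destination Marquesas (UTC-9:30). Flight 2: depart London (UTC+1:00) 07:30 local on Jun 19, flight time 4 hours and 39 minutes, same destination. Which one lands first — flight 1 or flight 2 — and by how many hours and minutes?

the second, by 4 hours 31 minutes

Flight 1 in UTC: 22:05 − 10:30 = 11:35 on Jun 19.
+4 hours and 5 minutes → arrive 15:40 UTC on Jun 19.
Flight 2 in UTC: 07:30 − 1:00 = 06:30 on Jun 19.
+4 hours and 39 minutes → arrive 11:09 UTC on Jun 19.
Flight 2 lands earlier by 4 hours 31 minutes.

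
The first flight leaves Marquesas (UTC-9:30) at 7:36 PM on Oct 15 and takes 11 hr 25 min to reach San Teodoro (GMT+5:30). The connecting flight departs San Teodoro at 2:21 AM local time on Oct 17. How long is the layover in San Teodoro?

4 hours 20 minutes

Convert departure to UTC: 7:36 PM + 9:30 = 5:06 AM UTC on Oct 16.
Add 11 hours 25 minutes flight time → 4:31 PM UTC.
San Teodoro is UTC+5:30, so local arrival = 4:31 PM + 5:30 = 10:01 PM on Oct 16.
Layover = 2:21 AM − 10:01 PM (+1 day) = 4 hours 20 minutes.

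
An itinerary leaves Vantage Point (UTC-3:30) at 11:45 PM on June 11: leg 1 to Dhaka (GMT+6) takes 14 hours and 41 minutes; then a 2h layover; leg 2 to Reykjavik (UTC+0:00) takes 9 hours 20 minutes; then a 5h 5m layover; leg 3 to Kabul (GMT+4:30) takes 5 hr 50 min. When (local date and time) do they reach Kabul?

8:41 PM on June 13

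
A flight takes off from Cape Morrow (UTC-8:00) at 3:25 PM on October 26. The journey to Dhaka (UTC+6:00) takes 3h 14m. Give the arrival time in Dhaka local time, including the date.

Dhaka is 14:00 ahead of Cape Morrow.
After 3 hours 14 minutes it is 6:39 PM in Cape Morrow.
Shift by the zone difference: 6:39 PM + 14:00 = 8:39 AM on Oct 27 in Dhaka.

8:39 AM on October 27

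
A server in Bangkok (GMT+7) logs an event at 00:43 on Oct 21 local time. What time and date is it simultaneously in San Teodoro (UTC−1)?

San Teodoro is 8:00 behind Bangkok.
Shift by the zone difference: 00:43 − 8:00 = 16:43 on Oct 20 in San Teodoro.

16:43 on October 20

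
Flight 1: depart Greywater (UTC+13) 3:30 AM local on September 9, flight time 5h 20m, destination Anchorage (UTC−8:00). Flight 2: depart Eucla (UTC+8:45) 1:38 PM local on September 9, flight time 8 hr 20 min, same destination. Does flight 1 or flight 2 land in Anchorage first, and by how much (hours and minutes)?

Flight 1 in UTC: 3:30 AM − 13:00 = 2:30 PM on Sep 8.
+5 hours 20 minutes → arrive 7:50 PM UTC on Sep 8.
Flight 2 in UTC: 1:38 PM − 8:45 = 4:53 AM on Sep 9.
+8 hours and 20 minutes → arrive 1:13 PM UTC on Sep 9.
Flight 1 lands earlier by 17 hours 23 minutes.

the first, by 17 hours 23 minutes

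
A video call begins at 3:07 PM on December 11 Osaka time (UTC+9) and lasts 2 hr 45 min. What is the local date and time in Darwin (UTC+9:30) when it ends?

6:22 PM on December 11

Convert start to UTC: 3:07 PM − 9:00 = 6:07 AM UTC on Dec 11.
Add 2 hours and 45 minutes duration → 8:52 AM UTC.
Darwin is UTC+9:30, so local end time = 8:52 AM + 9:30 = 6:22 PM on Dec 11.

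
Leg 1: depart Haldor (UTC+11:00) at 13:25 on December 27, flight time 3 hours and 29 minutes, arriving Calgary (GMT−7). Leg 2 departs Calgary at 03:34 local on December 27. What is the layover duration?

Convert departure to UTC: 13:25 − 11:00 = 02:25 UTC on Dec 27.
Add 3 hours and 29 minutes flight time → 05:54 UTC.
Calgary is UTC−7:00, so local arrival = 05:54 − 7:00 = 22:54 on Dec 26.
Layover = 03:34 − 22:54 (+1 day) = 4 hours 40 minutes.

4 hours 40 minutes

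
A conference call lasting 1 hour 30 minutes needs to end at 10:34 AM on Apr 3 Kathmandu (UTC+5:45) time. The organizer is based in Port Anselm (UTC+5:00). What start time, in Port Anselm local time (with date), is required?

8:19 AM on Apr 3

Target end time in UTC: 10:34 AM − 5:45 = 4:49 AM on Apr 3.
Subtract 1 hour and 30 minutes → start 3:19 AM UTC on Apr 3.
Port Anselm is UTC+5:00: 3:19 AM + 5:00 = 8:19 AM on Apr 3.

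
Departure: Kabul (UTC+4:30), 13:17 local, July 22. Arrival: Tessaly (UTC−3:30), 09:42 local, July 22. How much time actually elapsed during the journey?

4 hours 25 minutes

Tessaly is 8:00 behind Kabul.
Clock-face elapsed time (ignoring zones) is −3 hours 35 minutes.
Actual elapsed = −3 hours 35 minutes + 8:00 = 4 hours 25 minutes.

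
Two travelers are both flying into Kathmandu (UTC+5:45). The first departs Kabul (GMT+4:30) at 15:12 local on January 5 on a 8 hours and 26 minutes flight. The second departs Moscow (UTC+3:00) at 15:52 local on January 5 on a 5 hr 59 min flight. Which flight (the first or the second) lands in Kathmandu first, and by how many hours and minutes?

the second, by 17 minutes

Flight 1 in UTC: 15:12 − 4:30 = 10:42 on Jan 5.
+8 hours and 26 minutes → arrive 19:08 UTC on Jan 5.
Flight 2 in UTC: 15:52 − 3:00 = 12:52 on Jan 5.
+5 hours 59 minutes → arrive 18:51 UTC on Jan 5.
Flight 2 lands earlier by 17 minutes.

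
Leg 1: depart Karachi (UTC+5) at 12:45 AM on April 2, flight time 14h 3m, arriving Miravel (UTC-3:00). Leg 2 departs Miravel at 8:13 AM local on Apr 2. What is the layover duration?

1 hour 25 minutes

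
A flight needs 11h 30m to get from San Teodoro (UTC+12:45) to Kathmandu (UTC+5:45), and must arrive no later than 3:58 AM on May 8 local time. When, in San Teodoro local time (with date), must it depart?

11:28 PM on May 7

Target arrival in UTC: 3:58 AM − 5:45 = 10:13 PM on May 7.
Subtract 11 hours and 30 minutes → departure 10:43 AM UTC on May 7.
San Teodoro is UTC+12:45: 10:43 AM + 12:45 = 11:28 PM on May 7.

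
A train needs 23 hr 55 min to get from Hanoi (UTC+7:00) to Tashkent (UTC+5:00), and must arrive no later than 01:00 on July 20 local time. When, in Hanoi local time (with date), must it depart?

03:05 on July 19

Target arrival in UTC: 01:00 − 5:00 = 20:00 on Jul 19.
Subtract 23 hours and 55 minutes → departure 20:05 UTC on Jul 18.
Hanoi is UTC+7:00: 20:05 + 7:00 = 03:05 on Jul 19.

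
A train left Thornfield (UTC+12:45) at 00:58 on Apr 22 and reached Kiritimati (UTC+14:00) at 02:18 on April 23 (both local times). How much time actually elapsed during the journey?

Departure in UTC: 00:58 − 12:45 = 12:13 on Apr 21.
Arrival in UTC: 02:18 − 14:00 = 12:18 on Apr 22.
Elapsed = 12:18 − 12:13 (+1 day) = 24 hours 5 minutes.

24 hours 5 minutes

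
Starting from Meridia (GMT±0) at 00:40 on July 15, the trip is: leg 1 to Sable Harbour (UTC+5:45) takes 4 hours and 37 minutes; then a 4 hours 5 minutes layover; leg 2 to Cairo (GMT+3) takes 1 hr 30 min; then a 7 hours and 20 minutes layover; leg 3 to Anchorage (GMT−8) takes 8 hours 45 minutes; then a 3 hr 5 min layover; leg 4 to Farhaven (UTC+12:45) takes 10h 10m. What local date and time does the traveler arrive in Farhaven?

Meridia is at UTC+0, so departure is already 00:40 UTC on Jul 15.
Add 4 hours 37 minutes leg 1 → 05:17 UTC.
Add 4 hours 5 minutes layover in Sable Harbour → 09:22 UTC.
Add 1 hour and 30 minutes leg 2 → 10:52 UTC.
Add 7 hours and 20 minutes layover in Cairo → 18:12 UTC.
Add 8 hours 45 minutes leg 3 → 02:57 UTC (Jul 16).
Add 3 hours 5 minutes layover in Anchorage → 06:02 UTC.
Add 10 hours 10 minutes leg 4 → 16:12 UTC.
Farhaven is UTC+12:45, so local arrival = 16:12 + 12:45 = 04:57 on Jul 17.

04:57 on Jul 17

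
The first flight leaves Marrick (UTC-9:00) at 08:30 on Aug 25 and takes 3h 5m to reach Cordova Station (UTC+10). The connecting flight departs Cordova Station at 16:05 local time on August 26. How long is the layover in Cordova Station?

9 hours 30 minutes

Convert departure to UTC: 08:30 + 9:00 = 17:30 UTC on Aug 25.
Add 3 hours 5 minutes flight time → 20:35 UTC.
Cordova Station is UTC+10:00, so local arrival = 20:35 + 10:00 = 06:35 on Aug 26.
Layover = 16:05 − 06:35 = 9 hours 30 minutes.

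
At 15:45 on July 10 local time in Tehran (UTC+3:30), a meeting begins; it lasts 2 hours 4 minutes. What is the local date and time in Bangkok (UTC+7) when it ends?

Convert start to UTC: 15:45 − 3:30 = 12:15 UTC on Jul 10.
Add 2 hours and 4 minutes duration → 14:19 UTC.
Bangkok is UTC+7:00, so local end time = 14:19 + 7:00 = 21:19 on Jul 10.

21:19 on Jul 10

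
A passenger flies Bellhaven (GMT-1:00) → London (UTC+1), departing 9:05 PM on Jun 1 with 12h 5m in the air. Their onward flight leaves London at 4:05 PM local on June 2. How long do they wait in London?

Convert departure to UTC: 9:05 PM + 1:00 = 10:05 PM UTC on Jun 1.
Add 12 hours 5 minutes flight time → 10:10 AM UTC (Jun 2).
London is UTC+1:00, so local arrival = 10:10 AM + 1:00 = 11:10 AM on Jun 2.
Layover = 4:05 PM − 11:10 AM = 4 hours 55 minutes.

4 hours 55 minutes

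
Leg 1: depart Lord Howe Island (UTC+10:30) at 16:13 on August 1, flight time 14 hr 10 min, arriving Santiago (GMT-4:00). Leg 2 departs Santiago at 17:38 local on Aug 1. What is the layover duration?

1 hour 45 minutes

Convert departure to UTC: 16:13 − 10:30 = 05:43 UTC on Aug 1.
Add 14 hours 10 minutes flight time → 19:53 UTC.
Santiago is UTC−4:00, so local arrival = 19:53 − 4:00 = 15:53 on Aug 1.
Layover = 17:38 − 15:53 = 1 hour 45 minutes.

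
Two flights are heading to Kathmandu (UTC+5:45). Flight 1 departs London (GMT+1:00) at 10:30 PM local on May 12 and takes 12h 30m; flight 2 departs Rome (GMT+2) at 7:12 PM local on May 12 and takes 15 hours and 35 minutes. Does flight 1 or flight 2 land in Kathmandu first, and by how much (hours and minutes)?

the second, by 1 hour 13 minutes

Flight 1 in UTC: 10:30 PM − 1:00 = 9:30 PM on May 12.
+12 hours 30 minutes → arrive 10:00 AM UTC on May 13.
Flight 2 in UTC: 7:12 PM − 2:00 = 5:12 PM on May 12.
+15 hours 35 minutes → arrive 8:47 AM UTC on May 13.
Flight 2 lands earlier by 1 hour 13 minutes.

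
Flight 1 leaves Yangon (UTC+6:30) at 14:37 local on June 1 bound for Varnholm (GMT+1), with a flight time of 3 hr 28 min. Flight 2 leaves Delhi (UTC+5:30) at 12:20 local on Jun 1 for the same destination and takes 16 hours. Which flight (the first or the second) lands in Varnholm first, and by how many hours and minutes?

the first, by 11 hours 15 minutes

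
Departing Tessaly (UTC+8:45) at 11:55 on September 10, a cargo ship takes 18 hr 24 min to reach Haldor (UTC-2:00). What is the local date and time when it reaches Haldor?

19:34 on Sep 10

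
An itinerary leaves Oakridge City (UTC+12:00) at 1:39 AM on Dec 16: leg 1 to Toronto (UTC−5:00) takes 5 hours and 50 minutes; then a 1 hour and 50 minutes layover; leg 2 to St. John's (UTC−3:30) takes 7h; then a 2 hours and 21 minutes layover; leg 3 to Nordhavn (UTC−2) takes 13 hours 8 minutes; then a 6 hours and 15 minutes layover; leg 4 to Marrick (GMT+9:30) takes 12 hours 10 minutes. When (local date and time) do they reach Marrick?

11:43 PM on December 17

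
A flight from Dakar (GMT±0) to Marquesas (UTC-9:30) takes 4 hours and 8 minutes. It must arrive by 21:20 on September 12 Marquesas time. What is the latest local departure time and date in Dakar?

02:42 on Sep 13

Target arrival in UTC: 21:20 + 9:30 = 06:50 on Sep 13.
Subtract 4 hours and 8 minutes → departure 02:42 UTC on Sep 13.
Dakar is UTC+0, so departure is 02:42 on Sep 13.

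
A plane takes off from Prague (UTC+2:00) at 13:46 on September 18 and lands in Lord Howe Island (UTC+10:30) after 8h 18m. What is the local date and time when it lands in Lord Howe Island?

Convert departure to UTC: 13:46 − 2:00 = 11:46 UTC on Sep 18.
Add 8 hours 18 minutes travel time → 20:04 UTC.
Lord Howe Island is UTC+10:30, so local arrival = 20:04 + 10:30 = 06:34 on Sep 19.

06:34 on September 19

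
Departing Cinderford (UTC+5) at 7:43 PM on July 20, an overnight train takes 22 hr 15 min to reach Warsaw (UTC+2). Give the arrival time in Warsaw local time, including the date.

2:58 PM on July 21

Warsaw is 3:00 behind Cinderford.
After 22 hours 15 minutes it is 5:58 PM (Jul 21) in Cinderford.
Shift by the zone difference: 5:58 PM − 3:00 = 2:58 PM on Jul 21 in Warsaw.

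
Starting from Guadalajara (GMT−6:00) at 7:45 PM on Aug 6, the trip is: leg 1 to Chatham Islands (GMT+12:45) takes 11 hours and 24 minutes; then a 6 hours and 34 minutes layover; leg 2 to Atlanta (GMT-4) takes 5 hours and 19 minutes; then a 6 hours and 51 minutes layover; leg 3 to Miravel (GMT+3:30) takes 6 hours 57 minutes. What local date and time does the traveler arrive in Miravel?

6:20 PM on August 8

Convert departure to UTC: 7:45 PM + 6:00 = 1:45 AM UTC on Aug 7.
Add 11 hours 24 minutes leg 1 → 1:09 PM UTC.
Add 6 hours and 34 minutes layover in Chatham Islands → 7:43 PM UTC.
Add 5 hours and 19 minutes leg 2 → 1:02 AM UTC (Aug 8).
Add 6 hours and 51 minutes layover in Atlanta → 7:53 AM UTC.
Add 6 hours and 57 minutes leg 3 → 2:50 PM UTC.
Miravel is UTC+3:30, so local arrival = 2:50 PM + 3:30 = 6:20 PM on Aug 8.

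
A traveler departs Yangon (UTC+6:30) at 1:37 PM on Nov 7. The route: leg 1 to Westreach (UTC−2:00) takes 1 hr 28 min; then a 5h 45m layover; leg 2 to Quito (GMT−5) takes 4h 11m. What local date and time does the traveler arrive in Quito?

Convert departure to UTC: 1:37 PM − 6:30 = 7:07 AM UTC on Nov 7.
Add 1 hour and 28 minutes leg 1 → 8:35 AM UTC.
Add 5 hours and 45 minutes layover in Westreach → 2:20 PM UTC.
Add 4 hours and 11 minutes leg 2 → 6:31 PM UTC.
Quito is UTC−5:00, so local arrival = 6:31 PM − 5:00 = 1:31 PM on Nov 7.

1:31 PM on Nov 7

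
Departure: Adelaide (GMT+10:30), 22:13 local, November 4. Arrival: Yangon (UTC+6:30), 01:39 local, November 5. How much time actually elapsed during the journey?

7 hours 26 minutes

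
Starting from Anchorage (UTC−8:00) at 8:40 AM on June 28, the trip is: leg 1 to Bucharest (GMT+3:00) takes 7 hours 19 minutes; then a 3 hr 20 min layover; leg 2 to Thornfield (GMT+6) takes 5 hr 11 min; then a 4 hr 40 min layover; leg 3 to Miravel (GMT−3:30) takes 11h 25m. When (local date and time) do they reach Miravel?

9:05 PM on Jun 29

Convert departure to UTC: 8:40 AM + 8:00 = 4:40 PM UTC on Jun 28.
Add 7 hours 19 minutes leg 1 → 11:59 PM UTC.
Add 3 hours and 20 minutes layover in Bucharest → 3:19 AM UTC (Jun 29).
Add 5 hours 11 minutes leg 2 → 8:30 AM UTC.
Add 4 hours and 40 minutes layover in Thornfield → 1:10 PM UTC.
Add 11 hours and 25 minutes leg 3 → 12:35 AM UTC (Jun 30).
Miravel is UTC−3:30, so local arrival = 12:35 AM − 3:30 = 9:05 PM on Jun 29.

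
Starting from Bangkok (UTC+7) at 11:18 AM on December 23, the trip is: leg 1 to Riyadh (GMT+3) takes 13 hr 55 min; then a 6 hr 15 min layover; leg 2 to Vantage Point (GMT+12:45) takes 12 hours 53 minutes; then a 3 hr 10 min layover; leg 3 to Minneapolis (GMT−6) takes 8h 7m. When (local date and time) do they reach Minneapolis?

6:38 PM on December 24

Convert departure to UTC: 11:18 AM − 7:00 = 4:18 AM UTC on Dec 23.
Add 13 hours and 55 minutes leg 1 → 6:13 PM UTC.
Add 6 hours and 15 minutes layover in Riyadh → 12:28 AM UTC (Dec 24).
Add 12 hours and 53 minutes leg 2 → 1:21 PM UTC.
Add 3 hours and 10 minutes layover in Vantage Point → 4:31 PM UTC.
Add 8 hours and 7 minutes leg 3 → 12:38 AM UTC (Dec 25).
Minneapolis is UTC−6:00, so local arrival = 12:38 AM − 6:00 = 6:38 PM on Dec 24.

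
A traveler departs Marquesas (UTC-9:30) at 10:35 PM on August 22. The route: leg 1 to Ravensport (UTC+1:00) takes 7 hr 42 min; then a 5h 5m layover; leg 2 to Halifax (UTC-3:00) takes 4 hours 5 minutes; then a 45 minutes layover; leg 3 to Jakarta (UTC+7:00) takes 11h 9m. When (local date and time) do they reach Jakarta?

Convert departure to UTC: 10:35 PM + 9:30 = 8:05 AM UTC on Aug 23.
Add 7 hours and 42 minutes leg 1 → 3:47 PM UTC.
Add 5 hours 5 minutes layover in Ravensport → 8:52 PM UTC.
Add 4 hours and 5 minutes leg 2 → 12:57 AM UTC (Aug 24).
Add 45 minutes layover in Halifax → 1:42 AM UTC.
Add 11 hours 9 minutes leg 3 → 12:51 PM UTC.
Jakarta is UTC+7:00, so local arrival = 12:51 PM + 7:00 = 7:51 PM on Aug 24.

7:51 PM on Aug 24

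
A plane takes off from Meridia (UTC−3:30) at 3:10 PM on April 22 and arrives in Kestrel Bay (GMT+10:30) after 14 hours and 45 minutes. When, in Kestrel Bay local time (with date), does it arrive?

Convert departure to UTC: 3:10 PM + 3:30 = 6:40 PM UTC on Apr 22.
Add 14 hours and 45 minutes travel time → 9:25 AM UTC (Apr 23).
Kestrel Bay is UTC+10:30, so local arrival = 9:25 AM + 10:30 = 7:55 PM on Apr 23.

7:55 PM on April 23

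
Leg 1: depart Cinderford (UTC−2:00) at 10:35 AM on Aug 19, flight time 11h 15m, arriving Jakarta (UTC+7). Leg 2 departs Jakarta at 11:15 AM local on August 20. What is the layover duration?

4 hours 25 minutes

Convert departure to UTC: 10:35 AM + 2:00 = 12:35 PM UTC on Aug 19.
Add 11 hours and 15 minutes flight time → 11:50 PM UTC.
Jakarta is UTC+7:00, so local arrival = 11:50 PM + 7:00 = 6:50 AM on Aug 20.
Layover = 11:15 AM − 6:50 AM = 4 hours 25 minutes.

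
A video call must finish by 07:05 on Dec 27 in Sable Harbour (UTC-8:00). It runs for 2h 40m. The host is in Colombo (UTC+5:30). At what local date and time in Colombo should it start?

17:55 on Dec 27

Target end time in UTC: 07:05 + 8:00 = 15:05 on Dec 27.
Subtract 2 hours 40 minutes → start 12:25 UTC on Dec 27.
Colombo is UTC+5:30: 12:25 + 5:30 = 17:55 on Dec 27.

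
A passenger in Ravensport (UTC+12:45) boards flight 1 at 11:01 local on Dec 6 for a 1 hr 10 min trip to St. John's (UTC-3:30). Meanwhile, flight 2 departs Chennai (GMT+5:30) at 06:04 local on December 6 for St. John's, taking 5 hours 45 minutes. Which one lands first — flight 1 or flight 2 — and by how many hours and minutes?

the first, by 6 hours 53 minutes

Flight 1 in UTC: 11:01 − 12:45 = 22:16 on Dec 5.
+1 hour 10 minutes → arrive 23:26 UTC on Dec 5.
Flight 2 in UTC: 06:04 − 5:30 = 00:34 on Dec 6.
+5 hours 45 minutes → arrive 06:19 UTC on Dec 6.
Flight 1 lands earlier by 6 hours 53 minutes.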